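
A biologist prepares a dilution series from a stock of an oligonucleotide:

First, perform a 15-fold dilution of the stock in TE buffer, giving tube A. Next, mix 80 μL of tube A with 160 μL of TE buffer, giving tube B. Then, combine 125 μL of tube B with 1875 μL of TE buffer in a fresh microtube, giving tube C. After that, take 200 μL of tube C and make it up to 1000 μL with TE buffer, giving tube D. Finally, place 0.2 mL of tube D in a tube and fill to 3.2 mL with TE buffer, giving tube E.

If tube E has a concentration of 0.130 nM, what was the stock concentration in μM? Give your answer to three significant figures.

Step 1: 15-fold → factor 15
Step 2: 80 μL + 160 μL = 240 μL total → factor 240/80 = 3
Step 3: 125 μL + 1875 μL = 2000 μL total → factor 2000/125 = 16
Step 4: 200 μL brought to 1000 μL → factor 1000/200 = 5
Step 5: 0.2 mL brought to 3.2 mL → factor 3.2/0.2 = 16
Overall dilution factor = 15 × 3 × 16 × 5 × 16 = 57600
Stock = 0.130 nM × 57600 = 7488 nM = 7.49 μM

7.49 μM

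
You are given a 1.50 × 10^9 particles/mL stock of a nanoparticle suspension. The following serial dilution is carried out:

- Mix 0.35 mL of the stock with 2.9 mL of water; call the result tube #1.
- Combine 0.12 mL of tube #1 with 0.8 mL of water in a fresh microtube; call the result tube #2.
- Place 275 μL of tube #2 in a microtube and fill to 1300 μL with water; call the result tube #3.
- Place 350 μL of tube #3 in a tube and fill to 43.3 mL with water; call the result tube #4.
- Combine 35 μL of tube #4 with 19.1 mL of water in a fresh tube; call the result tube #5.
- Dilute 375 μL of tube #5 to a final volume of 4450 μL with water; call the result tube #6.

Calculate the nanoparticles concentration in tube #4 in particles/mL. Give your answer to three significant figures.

3.60 × 10^4 particles/mL

Step 1: 0.35 mL + 2.9 mL = 3.25 mL total → factor 3.25/0.35 = 9.2857
Step 2: 0.12 mL + 0.8 mL = 0.92 mL total → factor 0.92/0.12 = 7.6667
Step 3: 275 μL brought to 1300 μL → factor 1300/275 = 4.7273
Step 4: 350 μL brought to 43.3 mL → factor 43300/350 = 123.71
Dilution factor through tube #4 = 9.2857 × 7.6667 × 4.7273 × 123.71 = 41634
[tube #4] = 1.50 × 10^9 particles/mL / 41634 = 3.60 × 10^4 particles/mL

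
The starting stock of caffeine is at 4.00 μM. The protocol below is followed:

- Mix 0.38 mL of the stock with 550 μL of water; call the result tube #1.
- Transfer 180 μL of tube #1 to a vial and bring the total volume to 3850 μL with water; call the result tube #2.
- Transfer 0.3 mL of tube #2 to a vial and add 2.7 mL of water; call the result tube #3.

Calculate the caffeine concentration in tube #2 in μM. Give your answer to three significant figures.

0.0764 μM

Step 1: 0.38 mL + 550 μL = 0.93 mL total → factor 0.93/0.38 = 2.4474
Step 2: 180 μL brought to 3850 μL → factor 3850/180 = 21.389
Dilution factor through tube #2 = 2.4474 × 21.389 = 52.346
[tube #2] = 4.00 μM / 52.346 = 0.0764 μM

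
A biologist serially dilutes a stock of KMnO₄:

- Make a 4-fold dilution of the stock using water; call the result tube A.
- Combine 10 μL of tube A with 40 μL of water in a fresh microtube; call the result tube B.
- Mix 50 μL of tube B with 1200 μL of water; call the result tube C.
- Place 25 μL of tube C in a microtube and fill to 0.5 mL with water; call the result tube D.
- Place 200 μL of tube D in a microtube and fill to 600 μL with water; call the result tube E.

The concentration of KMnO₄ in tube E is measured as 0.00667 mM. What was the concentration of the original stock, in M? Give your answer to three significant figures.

0.200 M

Step 1: 4-fold → factor 4
Step 2: 10 μL + 40 μL = 50 μL total → factor 50/10 = 5
Step 3: 50 μL + 1200 μL = 1250 μL total → factor 1250/50 = 25
Step 4: 25 μL brought to 0.5 mL → factor 500/25 = 20
Step 5: 200 μL brought to 600 μL → factor 600/200 = 3
Overall dilution factor = 4 × 5 × 25 × 20 × 3 = 30000
Stock = 0.00667 mM × 30000 = 200.1 mM = 0.200 M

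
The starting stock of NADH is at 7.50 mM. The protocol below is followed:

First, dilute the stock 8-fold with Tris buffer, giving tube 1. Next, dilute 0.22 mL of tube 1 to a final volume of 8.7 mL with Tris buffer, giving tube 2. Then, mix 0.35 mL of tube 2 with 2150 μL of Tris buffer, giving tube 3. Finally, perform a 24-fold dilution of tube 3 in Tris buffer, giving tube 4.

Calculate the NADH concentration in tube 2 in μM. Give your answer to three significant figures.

Step 1: 8-fold → factor 8
Step 2: 0.22 mL brought to 8.7 mL → factor 8.7/0.22 = 39.545
Dilution factor through tube 2 = 8 × 39.545 = 316.36
[tube 2] = 7.50 mM / 316.36 = 0.02371 mM = 23.7 μM

23.7 μM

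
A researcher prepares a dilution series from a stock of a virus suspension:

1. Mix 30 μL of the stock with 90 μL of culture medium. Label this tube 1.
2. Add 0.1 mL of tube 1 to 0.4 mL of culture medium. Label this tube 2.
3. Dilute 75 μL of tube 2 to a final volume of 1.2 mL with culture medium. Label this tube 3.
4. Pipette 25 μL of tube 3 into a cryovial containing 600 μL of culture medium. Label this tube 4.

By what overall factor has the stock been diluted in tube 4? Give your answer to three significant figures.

8.00 × 10^3

Step 1: 30 μL + 90 μL = 120 μL total → factor 120/30 = 4
Step 2: 0.1 mL + 0.4 mL = 0.5 mL total → factor 0.5/0.1 = 5
Step 3: 75 μL brought to 1.2 mL → factor 1200/75 = 16
Step 4: 25 μL + 600 μL = 625 μL total → factor 625/25 = 25
Overall dilution factor = 4 × 5 × 16 × 25 = 8000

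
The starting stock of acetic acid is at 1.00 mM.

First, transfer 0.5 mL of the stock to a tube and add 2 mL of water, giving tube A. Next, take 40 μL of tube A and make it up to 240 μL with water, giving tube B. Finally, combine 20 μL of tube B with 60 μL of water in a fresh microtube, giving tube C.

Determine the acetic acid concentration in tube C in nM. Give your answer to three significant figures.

Step 1: 0.5 mL + 2 mL = 2.5 mL total → factor 2.5/0.5 = 5
Step 2: 40 μL brought to 240 μL → factor 240/40 = 6
Step 3: 20 μL + 60 μL = 80 μL total → factor 80/20 = 4
Overall dilution factor = 5 × 6 × 4 = 120
Final = 1.00 mM / 120 = 0.008333 mM = 8.33 × 10^3 nM

8.33 × 10^3 nM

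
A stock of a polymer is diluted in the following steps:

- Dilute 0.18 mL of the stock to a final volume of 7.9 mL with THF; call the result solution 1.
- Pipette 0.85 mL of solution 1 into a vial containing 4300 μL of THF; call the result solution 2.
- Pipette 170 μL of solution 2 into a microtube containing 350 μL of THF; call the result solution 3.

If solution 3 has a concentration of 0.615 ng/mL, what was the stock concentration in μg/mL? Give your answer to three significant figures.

Step 1: 0.18 mL brought to 7.9 mL → factor 7.9/0.18 = 43.889
Step 2: 0.85 mL + 4300 μL = 5.15 mL total → factor 5.15/0.85 = 6.0588
Step 3: 170 μL + 350 μL = 520 μL total → factor 520/170 = 3.0588
Overall dilution factor = 43.889 × 6.0588 × 3.0588 = 813.39
Stock = 0.615 ng/mL × 813.39 = 500.2 ng/mL = 0.500 μg/mL

0.500 μg/mL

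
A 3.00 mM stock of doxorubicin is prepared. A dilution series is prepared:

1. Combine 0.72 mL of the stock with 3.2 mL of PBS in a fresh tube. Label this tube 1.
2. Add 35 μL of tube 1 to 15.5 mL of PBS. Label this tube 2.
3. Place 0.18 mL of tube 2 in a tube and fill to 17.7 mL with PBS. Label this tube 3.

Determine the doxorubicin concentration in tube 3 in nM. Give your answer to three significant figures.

12.6 nM

Step 1: 0.72 mL + 3.2 mL = 3.92 mL total → factor 3.92/0.72 = 5.4444
Step 2: 35 μL + 15.5 mL = 15535 μL total → factor 15535/35 = 443.86
Step 3: 0.18 mL brought to 17.7 mL → factor 17.7/0.18 = 98.333
Overall dilution factor = 5.4444 × 443.86 × 98.333 = 2.3763 × 10^5
Final = 3.00 mM / 2.3763 × 10^5 = 1.262 × 10^-5 mM = 12.6 nM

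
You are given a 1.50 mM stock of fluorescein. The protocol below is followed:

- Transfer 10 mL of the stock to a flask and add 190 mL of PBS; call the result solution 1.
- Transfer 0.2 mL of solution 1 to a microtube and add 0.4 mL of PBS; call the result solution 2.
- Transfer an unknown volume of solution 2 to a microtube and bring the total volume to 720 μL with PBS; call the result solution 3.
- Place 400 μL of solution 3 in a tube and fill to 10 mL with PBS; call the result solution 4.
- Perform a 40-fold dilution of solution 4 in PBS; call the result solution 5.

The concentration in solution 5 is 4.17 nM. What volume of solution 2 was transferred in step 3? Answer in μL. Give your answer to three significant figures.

120 μL

Step 1: 10 mL + 190 mL = 200 mL total → factor 200/10 = 20
Step 2: 0.2 mL + 0.4 mL = 0.6 mL total → factor 0.6/0.2 = 3
Step 3: v brought to 720 μL → factor = 720 μL/v
Step 4: 400 μL brought to 10 mL → factor 10000/400 = 25
Step 5: 40-fold → factor 40
Product of known-step factors = 60000
Overall factor = 1.50 mM / (4.17 nM) = 3.5971 × 10^5
Step-3 factor = 3.5971 × 10^5 / 60000 = 5.9952
v = 720 μL / 5.9952 = 120 μL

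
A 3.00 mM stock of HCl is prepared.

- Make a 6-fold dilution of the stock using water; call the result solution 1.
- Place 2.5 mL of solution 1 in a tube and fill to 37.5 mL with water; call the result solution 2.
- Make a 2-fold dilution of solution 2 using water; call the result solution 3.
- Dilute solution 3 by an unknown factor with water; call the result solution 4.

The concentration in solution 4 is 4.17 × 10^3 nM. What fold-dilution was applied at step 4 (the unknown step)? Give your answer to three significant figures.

Step 1: 6-fold → factor 6
Step 2: 2.5 mL brought to 37.5 mL → factor 37.5/2.5 = 15
Step 3: 2-fold → factor 2
Step 4: unknown factor x
Product of known-step factors = 180
Overall factor = 3.00 mM / (4.17 × 10^3 nM) = 719.42
x = 719.42 / 180 = 4.00

4.00-fold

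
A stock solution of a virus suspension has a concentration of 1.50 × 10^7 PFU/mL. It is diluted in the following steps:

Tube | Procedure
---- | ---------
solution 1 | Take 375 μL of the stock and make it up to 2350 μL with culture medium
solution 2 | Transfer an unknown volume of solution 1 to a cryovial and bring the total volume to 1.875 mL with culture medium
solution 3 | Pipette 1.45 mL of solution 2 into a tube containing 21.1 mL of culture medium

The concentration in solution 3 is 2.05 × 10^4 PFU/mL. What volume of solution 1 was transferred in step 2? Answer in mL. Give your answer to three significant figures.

0.250 mL

Step 1: 375 μL brought to 2350 μL → factor 2350/375 = 6.2667
Step 2: v brought to 1.875 mL → factor = 1.875 mL/v
Step 3: 1.45 mL + 21.1 mL = 22.55 mL total → factor 22.55/1.45 = 15.552
Product of known-step factors = 97.457
Overall factor = 1.50 × 10^7 PFU/mL / (2.05 × 10^4 PFU/mL) = 731.71
Step-2 factor = 731.71 / 97.457 = 7.508
v = 1.875 mL / 7.508 = 0.250 mL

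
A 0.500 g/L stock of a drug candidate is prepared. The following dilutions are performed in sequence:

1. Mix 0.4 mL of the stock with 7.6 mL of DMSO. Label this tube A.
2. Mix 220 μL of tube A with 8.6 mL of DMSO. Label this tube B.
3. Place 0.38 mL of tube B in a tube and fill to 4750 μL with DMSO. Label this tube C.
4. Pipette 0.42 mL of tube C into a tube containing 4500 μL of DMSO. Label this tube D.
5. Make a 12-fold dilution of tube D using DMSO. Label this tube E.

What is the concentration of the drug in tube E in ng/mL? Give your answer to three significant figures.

Step 1: 0.4 mL + 7.6 mL = 8 mL total → factor 8/0.4 = 20
Step 2: 220 μL + 8.6 mL = 8820 μL total → factor 8820/220 = 40.091
Step 3: 0.38 mL brought to 4750 μL → factor 4.75/0.38 = 12.5
Step 4: 0.42 mL + 4500 μL = 4.92 mL total → factor 4.92/0.42 = 11.714
Step 5: 12-fold → factor 12
Overall dilution factor = 20 × 40.091 × 12.5 × 11.714 × 12 = 1.4089 × 10^6
Final = 0.500 g/L / 1.4089 × 10^6 = 3.549 × 10^-7 g/L = 0.355 ng/mL

0.355 ng/mL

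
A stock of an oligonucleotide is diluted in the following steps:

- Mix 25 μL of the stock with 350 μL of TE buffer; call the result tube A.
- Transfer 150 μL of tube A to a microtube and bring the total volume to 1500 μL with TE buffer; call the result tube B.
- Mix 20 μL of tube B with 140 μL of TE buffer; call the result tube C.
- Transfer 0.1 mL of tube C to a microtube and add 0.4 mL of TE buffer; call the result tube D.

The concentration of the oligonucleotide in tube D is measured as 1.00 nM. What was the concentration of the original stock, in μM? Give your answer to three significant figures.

Step 1: 25 μL + 350 μL = 375 μL total → factor 375/25 = 15
Step 2: 150 μL brought to 1500 μL → factor 1500/150 = 10
Step 3: 20 μL + 140 μL = 160 μL total → factor 160/20 = 8
Step 4: 0.1 mL + 0.4 mL = 0.5 mL total → factor 0.5/0.1 = 5
Overall dilution factor = 15 × 10 × 8 × 5 = 6000
Stock = 1.00 nM × 6000 = 6000 nM = 6.00 μM

6.00 μM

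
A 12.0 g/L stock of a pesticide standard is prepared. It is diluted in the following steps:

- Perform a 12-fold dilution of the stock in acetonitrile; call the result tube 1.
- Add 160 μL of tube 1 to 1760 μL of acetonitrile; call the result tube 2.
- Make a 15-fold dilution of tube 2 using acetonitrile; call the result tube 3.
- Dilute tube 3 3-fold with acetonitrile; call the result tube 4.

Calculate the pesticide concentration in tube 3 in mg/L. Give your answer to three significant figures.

Step 1: 12-fold → factor 12
Step 2: 160 μL + 1760 μL = 1920 μL total → factor 1920/160 = 12
Step 3: 15-fold → factor 15
Dilution factor through tube 3 = 12 × 12 × 15 = 2160
[tube 3] = 12.0 g/L / 2160 = 0.005556 g/L = 5.56 mg/L

5.56 mg/L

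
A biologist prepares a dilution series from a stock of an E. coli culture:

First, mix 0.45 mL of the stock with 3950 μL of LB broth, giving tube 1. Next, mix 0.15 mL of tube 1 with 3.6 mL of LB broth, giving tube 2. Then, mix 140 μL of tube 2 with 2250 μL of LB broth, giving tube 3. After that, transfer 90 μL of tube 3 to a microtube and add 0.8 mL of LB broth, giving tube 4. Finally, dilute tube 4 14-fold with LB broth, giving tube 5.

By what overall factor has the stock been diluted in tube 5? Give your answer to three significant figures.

5.78 × 10^5

Step 1: 0.45 mL + 3950 μL = 4.4 mL total → factor 4.4/0.45 = 9.7778
Step 2: 0.15 mL + 3.6 mL = 3.75 mL total → factor 3.75/0.15 = 25
Step 3: 140 μL + 2250 μL = 2390 μL total → factor 2390/140 = 17.071
Step 4: 90 μL + 0.8 mL = 890 μL total → factor 890/90 = 9.8889
Step 5: 14-fold → factor 14
Overall dilution factor = 9.7778 × 25 × 17.071 × 9.8889 × 14 = 5.7773 × 10^5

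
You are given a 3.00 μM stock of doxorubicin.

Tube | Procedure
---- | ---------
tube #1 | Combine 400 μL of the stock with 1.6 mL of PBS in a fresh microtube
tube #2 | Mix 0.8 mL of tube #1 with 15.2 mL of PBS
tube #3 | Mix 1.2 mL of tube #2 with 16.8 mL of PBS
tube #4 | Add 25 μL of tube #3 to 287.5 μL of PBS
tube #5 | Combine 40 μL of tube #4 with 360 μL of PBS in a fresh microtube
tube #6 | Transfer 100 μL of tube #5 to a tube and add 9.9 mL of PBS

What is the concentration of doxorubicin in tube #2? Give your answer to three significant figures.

0.0300 μM

Step 1: 400 μL + 1.6 mL = 2000 μL total → factor 2000/400 = 5
Step 2: 0.8 mL + 15.2 mL = 16 mL total → factor 16/0.8 = 20
Dilution factor through tube #2 = 5 × 20 = 100
[tube #2] = 3.00 μM / 100 = 0.0300 μM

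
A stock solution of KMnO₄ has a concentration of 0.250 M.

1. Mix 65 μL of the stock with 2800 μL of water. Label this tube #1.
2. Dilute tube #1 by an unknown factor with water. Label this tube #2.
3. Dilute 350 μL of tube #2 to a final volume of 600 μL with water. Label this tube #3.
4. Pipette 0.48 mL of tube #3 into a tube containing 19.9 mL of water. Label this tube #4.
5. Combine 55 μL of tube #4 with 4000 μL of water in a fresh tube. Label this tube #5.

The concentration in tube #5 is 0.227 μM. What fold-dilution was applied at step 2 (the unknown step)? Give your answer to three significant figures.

4.66-fold

Step 1: 65 μL + 2800 μL = 2865 μL total → factor 2865/65 = 44.077
Step 2: unknown factor x
Step 3: 350 μL brought to 600 μL → factor 600/350 = 1.7143
Step 4: 0.48 mL + 19.9 mL = 20.38 mL total → factor 20.38/0.48 = 42.458
Step 5: 55 μL + 4000 μL = 4055 μL total → factor 4055/55 = 73.727
Product of known-step factors = 2.3653 × 10^5
Overall factor = 0.250 M / (0.227 μM) = 1.1013 × 10^6
x = 1.1013 × 10^6 / 2.3653 × 10^5 = 4.66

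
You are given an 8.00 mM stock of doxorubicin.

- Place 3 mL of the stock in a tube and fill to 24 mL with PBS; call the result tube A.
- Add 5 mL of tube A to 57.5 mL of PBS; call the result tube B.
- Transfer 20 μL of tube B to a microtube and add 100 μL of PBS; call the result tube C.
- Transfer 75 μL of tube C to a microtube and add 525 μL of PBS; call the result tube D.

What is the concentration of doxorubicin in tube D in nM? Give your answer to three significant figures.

1.67 × 10^3 nM

Step 1: 3 mL brought to 24 mL → factor 24/3 = 8
Step 2: 5 mL + 57.5 mL = 62.5 mL total → factor 62.5/5 = 12.5
Step 3: 20 μL + 100 μL = 120 μL total → factor 120/20 = 6
Step 4: 75 μL + 525 μL = 600 μL total → factor 600/75 = 8
Overall dilution factor = 8 × 12.5 × 6 × 8 = 4800
Final = 8.00 mM / 4800 = 0.001667 mM = 1.67 × 10^3 nM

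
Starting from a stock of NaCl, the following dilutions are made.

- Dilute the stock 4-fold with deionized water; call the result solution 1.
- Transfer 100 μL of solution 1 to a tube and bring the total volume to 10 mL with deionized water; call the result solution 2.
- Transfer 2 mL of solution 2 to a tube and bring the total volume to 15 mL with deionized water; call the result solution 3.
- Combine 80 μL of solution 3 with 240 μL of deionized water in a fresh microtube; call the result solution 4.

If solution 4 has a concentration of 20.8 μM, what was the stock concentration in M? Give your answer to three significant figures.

0.250 M

Step 1: 4-fold → factor 4
Step 2: 100 μL brought to 10 mL → factor 10000/100 = 100
Step 3: 2 mL brought to 15 mL → factor 15/2 = 7.5
Step 4: 80 μL + 240 μL = 320 μL total → factor 320/80 = 4
Overall dilution factor = 4 × 100 × 7.5 × 4 = 12000
Stock = 20.8 μM × 12000 = 2.496 × 10^5 μM = 0.250 M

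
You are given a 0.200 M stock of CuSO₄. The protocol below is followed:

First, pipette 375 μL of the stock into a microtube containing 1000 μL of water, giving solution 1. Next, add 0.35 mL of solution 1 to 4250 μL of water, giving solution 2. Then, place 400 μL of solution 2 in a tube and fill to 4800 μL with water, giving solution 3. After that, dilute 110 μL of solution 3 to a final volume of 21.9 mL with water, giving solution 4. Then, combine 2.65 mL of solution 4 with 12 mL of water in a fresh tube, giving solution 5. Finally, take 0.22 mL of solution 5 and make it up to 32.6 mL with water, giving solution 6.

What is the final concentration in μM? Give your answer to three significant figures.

Step 1: 375 μL + 1000 μL = 1375 μL total → factor 1375/375 = 3.6667
Step 2: 0.35 mL + 4250 μL = 4.6 mL total → factor 4.6/0.35 = 13.143
Step 3: 400 μL brought to 4800 μL → factor 4800/400 = 12
Step 4: 110 μL brought to 21.9 mL → factor 21900/110 = 199.09
Step 5: 2.65 mL + 12 mL = 14.65 mL total → factor 14.65/2.65 = 5.5283
Step 6: 0.22 mL brought to 32.6 mL → factor 32.6/0.22 = 148.18
Overall dilution factor = 3.6667 × 13.143 × 12 × 199.09 × 5.5283 × 148.18 = 9.4315 × 10^7
Final = 0.200 M / 9.4315 × 10^7 = 2.121 × 10^-9 M = 0.00212 μM

0.00212 μM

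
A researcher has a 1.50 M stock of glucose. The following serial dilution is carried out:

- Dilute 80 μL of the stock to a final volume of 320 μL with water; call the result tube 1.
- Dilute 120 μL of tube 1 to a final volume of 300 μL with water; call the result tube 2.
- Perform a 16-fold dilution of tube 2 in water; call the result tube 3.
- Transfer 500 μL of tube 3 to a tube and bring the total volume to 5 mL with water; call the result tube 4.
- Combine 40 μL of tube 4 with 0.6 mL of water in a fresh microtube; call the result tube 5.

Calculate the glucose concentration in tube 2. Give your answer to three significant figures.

0.150 M

Step 1: 80 μL brought to 320 μL → factor 320/80 = 4
Step 2: 120 μL brought to 300 μL → factor 300/120 = 2.5
Dilution factor through tube 2 = 4 × 2.5 = 10
[tube 2] = 1.50 M / 10 = 0.150 M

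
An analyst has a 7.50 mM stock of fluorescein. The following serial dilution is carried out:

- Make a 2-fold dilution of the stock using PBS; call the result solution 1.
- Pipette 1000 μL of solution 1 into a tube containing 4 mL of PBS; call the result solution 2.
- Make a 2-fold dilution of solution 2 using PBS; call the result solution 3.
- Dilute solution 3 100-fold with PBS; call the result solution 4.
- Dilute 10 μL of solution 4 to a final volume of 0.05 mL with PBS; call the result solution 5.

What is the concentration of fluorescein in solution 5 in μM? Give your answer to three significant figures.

0.750 μM

Step 1: 2-fold → factor 2
Step 2: 1000 μL + 4 mL = 5000 μL total → factor 5000/1000 = 5
Step 3: 2-fold → factor 2
Step 4: 100-fold → factor 100
Step 5: 10 μL brought to 0.05 mL → factor 50/10 = 5
Overall dilution factor = 2 × 5 × 2 × 100 × 5 = 10000
Final = 7.50 mM / 10000 = 0.0007500 mM = 0.750 μM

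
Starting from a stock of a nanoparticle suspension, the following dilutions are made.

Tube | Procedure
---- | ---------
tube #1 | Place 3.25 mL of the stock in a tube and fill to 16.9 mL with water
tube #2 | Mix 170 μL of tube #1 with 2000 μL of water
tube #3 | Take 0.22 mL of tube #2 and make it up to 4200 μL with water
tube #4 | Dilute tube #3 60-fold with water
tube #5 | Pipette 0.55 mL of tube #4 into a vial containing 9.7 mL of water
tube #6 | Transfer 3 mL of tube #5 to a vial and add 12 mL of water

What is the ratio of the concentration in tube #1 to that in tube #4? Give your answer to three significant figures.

1.46 × 10^4

Step 1: 3.25 mL brought to 16.9 mL → factor 16.9/3.25 = 5.2
Step 2: 170 μL + 2000 μL = 2170 μL total → factor 2170/170 = 12.765
Step 3: 0.22 mL brought to 4200 μL → factor 4.2/0.22 = 19.091
Step 4: 60-fold → factor 60
Dilution factor to tube #1 = 5.2; to tube #4 = 76031
[tube #1]/[tube #4] = (factor to tube #4)/(factor to tube #1) = 76031/5.2 = 1.46 × 10^4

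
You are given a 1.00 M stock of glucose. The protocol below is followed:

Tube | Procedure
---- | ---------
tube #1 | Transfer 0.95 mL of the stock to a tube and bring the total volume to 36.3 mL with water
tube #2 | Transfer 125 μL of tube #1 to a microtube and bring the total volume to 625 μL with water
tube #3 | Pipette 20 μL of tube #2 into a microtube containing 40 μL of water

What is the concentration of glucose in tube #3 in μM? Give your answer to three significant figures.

1.74 × 10^3 μM

Step 1: 0.95 mL brought to 36.3 mL → factor 36.3/0.95 = 38.211
Step 2: 125 μL brought to 625 μL → factor 625/125 = 5
Step 3: 20 μL + 40 μL = 60 μL total → factor 60/20 = 3
Overall dilution factor = 38.211 × 5 × 3 = 573.16
Final = 1.00 M / 573.16 = 0.001745 M = 1.74 × 10^3 μM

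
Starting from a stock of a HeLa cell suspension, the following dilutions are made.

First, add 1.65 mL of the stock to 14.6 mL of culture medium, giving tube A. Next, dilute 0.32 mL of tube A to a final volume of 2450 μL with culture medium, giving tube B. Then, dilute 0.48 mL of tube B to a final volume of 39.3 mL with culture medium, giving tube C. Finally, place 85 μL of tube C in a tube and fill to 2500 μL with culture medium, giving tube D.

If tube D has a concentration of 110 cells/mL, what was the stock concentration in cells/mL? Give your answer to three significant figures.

2.00 × 10^7 cells/mL

Step 1: 1.65 mL + 14.6 mL = 16.25 mL total → factor 16.25/1.65 = 9.8485
Step 2: 0.32 mL brought to 2450 μL → factor 2.45/0.32 = 7.6562
Step 3: 0.48 mL brought to 39.3 mL → factor 39.3/0.48 = 81.875
Step 4: 85 μL brought to 2500 μL → factor 2500/85 = 29.412
Overall dilution factor = 9.8485 × 7.6562 × 81.875 × 29.412 = 1.8158 × 10^5
Stock = 110 cells/mL × 1.8158 × 10^5 = 2.00 × 10^7 cells/mL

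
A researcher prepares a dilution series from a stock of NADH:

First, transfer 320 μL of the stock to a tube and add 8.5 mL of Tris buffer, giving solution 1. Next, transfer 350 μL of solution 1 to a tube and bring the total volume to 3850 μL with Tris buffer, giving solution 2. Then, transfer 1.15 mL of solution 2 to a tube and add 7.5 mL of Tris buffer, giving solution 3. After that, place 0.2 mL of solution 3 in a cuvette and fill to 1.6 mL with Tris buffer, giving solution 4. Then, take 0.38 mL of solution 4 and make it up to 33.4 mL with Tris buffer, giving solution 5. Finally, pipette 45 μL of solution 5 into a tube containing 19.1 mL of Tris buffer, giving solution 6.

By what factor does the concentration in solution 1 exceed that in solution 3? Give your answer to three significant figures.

82.7

Step 1: 320 μL + 8.5 mL = 8820 μL total → factor 8820/320 = 27.562
Step 2: 350 μL brought to 3850 μL → factor 3850/350 = 11
Step 3: 1.15 mL + 7.5 mL = 8.65 mL total → factor 8.65/1.15 = 7.5217
Dilution factor to solution 1 = 27.562; to solution 3 = 2280.5
[solution 1]/[solution 3] = (factor to solution 3)/(factor to solution 1) = 2280.5/27.562 = 82.7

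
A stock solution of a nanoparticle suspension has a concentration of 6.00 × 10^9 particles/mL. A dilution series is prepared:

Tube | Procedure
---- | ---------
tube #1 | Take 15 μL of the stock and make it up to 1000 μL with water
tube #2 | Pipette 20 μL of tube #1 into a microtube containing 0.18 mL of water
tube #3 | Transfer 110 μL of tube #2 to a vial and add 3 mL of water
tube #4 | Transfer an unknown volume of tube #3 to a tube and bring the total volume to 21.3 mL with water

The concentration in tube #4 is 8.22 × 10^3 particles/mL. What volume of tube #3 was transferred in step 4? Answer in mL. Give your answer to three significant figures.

0.550 mL

Step 1: 15 μL brought to 1000 μL → factor 1000/15 = 66.667
Step 2: 20 μL + 0.18 mL = 200 μL total → factor 200/20 = 10
Step 3: 110 μL + 3 mL = 3110 μL total → factor 3110/110 = 28.273
Step 4: v brought to 21.3 mL → factor = 21.3 mL/v
Product of known-step factors = 18848
Overall factor = 6.00 × 10^9 particles/mL / (8.22 × 10^3 particles/mL) = 7.2993 × 10^5
Step-4 factor = 7.2993 × 10^5 / 18848 = 38.726
v = 21.3 mL / 38.726 = 0.550 mL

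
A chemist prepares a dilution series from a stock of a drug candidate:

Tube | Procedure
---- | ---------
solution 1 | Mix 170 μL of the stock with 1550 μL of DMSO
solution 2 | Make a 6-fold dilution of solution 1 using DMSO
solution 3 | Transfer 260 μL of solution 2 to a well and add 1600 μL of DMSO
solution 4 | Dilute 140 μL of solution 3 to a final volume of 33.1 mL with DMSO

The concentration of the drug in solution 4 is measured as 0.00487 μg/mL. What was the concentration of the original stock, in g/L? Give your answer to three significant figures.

Step 1: 170 μL + 1550 μL = 1720 μL total → factor 1720/170 = 10.118
Step 2: 6-fold → factor 6
Step 3: 260 μL + 1600 μL = 1860 μL total → factor 1860/260 = 7.1538
Step 4: 140 μL brought to 33.1 mL → factor 33100/140 = 236.43
Overall dilution factor = 10.118 × 6 × 7.1538 × 236.43 = 1.0268 × 10^5
Stock = 0.00487 μg/mL × 1.0268 × 10^5 = 500.0 μg/mL = 0.500 g/L

0.500 g/L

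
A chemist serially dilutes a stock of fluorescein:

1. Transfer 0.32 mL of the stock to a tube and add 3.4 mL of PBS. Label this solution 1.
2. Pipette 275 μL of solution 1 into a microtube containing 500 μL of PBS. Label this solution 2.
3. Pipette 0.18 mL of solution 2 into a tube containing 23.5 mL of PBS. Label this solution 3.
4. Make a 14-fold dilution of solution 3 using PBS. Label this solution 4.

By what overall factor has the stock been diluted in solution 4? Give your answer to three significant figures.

Step 1: 0.32 mL + 3.4 mL = 3.72 mL total → factor 3.72/0.32 = 11.625
Step 2: 275 μL + 500 μL = 775 μL total → factor 775/275 = 2.8182
Step 3: 0.18 mL + 23.5 mL = 23.68 mL total → factor 23.68/0.18 = 131.56
Step 4: 14-fold → factor 14
Overall dilution factor = 11.625 × 2.8182 × 131.56 × 14 = 60339

6.03 × 10^4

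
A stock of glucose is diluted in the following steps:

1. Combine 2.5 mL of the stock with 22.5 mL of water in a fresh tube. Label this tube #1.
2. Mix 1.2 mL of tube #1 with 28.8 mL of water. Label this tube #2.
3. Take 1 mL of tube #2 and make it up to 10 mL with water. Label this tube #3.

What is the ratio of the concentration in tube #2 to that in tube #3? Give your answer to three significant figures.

Step 1: 2.5 mL + 22.5 mL = 25 mL total → factor 25/2.5 = 10
Step 2: 1.2 mL + 28.8 mL = 30 mL total → factor 30/1.2 = 25
Step 3: 1 mL brought to 10 mL → factor 10/1 = 10
Dilution factor to tube #2 = 250; to tube #3 = 2500
[tube #2]/[tube #3] = (factor to tube #3)/(factor to tube #2) = 2500/250 = 10.0

10.0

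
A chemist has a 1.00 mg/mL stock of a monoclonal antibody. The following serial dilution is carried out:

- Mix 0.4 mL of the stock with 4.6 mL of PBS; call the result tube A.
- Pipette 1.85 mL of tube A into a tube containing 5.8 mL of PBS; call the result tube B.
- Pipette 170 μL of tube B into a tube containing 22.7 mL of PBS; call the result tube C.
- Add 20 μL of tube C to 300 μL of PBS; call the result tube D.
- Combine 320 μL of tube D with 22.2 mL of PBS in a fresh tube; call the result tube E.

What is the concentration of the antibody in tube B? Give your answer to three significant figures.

Step 1: 0.4 mL + 4.6 mL = 5 mL total → factor 5/0.4 = 12.5
Step 2: 1.85 mL + 5.8 mL = 7.65 mL total → factor 7.65/1.85 = 4.1351
Dilution factor through tube B = 12.5 × 4.1351 = 51.689
[tube B] = 1.00 mg/mL / 51.689 = 0.0193 mg/mL

0.0193 mg/mL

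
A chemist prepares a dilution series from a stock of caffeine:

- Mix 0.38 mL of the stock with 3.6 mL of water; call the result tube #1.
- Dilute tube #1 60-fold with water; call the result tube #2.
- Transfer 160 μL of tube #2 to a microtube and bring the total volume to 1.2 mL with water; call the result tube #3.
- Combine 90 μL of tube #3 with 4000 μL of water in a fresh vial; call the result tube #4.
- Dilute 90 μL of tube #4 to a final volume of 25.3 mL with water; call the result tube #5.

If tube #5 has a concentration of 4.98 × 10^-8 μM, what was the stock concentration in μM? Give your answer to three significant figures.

3.00 μM

Step 1: 0.38 mL + 3.6 mL = 3.98 mL total → factor 3.98/0.38 = 10.474
Step 2: 60-fold → factor 60
Step 3: 160 μL brought to 1.2 mL → factor 1200/160 = 7.5
Step 4: 90 μL + 4000 μL = 4090 μL total → factor 4090/90 = 45.444
Step 5: 90 μL brought to 25.3 mL → factor 25300/90 = 281.11
Overall dilution factor = 10.474 × 60 × 7.5 × 45.444 × 281.11 = 6.021 × 10^7
Stock = 4.98 × 10^-8 μM × 6.021 × 10^7 = 3.00 μM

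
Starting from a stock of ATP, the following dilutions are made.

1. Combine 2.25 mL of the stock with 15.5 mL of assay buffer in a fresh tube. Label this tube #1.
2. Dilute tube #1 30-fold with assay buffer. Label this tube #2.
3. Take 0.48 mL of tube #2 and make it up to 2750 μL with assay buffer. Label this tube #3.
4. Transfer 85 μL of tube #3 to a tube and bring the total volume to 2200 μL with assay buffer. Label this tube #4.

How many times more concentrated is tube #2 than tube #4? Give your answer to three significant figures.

Step 1: 2.25 mL + 15.5 mL = 17.75 mL total → factor 17.75/2.25 = 7.8889
Step 2: 30-fold → factor 30
Step 3: 0.48 mL brought to 2750 μL → factor 2.75/0.48 = 5.7292
Step 4: 85 μL brought to 2200 μL → factor 2200/85 = 25.882
Dilution factor to tube #2 = 236.67; to tube #4 = 35094
[tube #2]/[tube #4] = (factor to tube #4)/(factor to tube #2) = 35094/236.67 = 148

148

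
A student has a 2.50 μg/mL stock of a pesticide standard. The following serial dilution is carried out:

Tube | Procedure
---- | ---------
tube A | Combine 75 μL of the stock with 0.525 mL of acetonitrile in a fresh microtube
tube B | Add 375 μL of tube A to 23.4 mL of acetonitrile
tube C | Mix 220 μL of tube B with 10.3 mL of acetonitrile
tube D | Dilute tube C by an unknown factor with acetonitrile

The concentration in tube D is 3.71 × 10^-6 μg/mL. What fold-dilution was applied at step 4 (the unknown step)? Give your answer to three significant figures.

Step 1: 75 μL + 0.525 mL = 600 μL total → factor 600/75 = 8
Step 2: 375 μL + 23.4 mL = 23775 μL total → factor 23775/375 = 63.4
Step 3: 220 μL + 10.3 mL = 10520 μL total → factor 10520/220 = 47.818
Step 4: unknown factor x
Product of known-step factors = 24253
Overall factor = 2.50 μg/mL / (3.71 × 10^-6 μg/mL) = 6.7385 × 10^5
x = 6.7385 × 10^5 / 24253 = 27.8

27.8-fold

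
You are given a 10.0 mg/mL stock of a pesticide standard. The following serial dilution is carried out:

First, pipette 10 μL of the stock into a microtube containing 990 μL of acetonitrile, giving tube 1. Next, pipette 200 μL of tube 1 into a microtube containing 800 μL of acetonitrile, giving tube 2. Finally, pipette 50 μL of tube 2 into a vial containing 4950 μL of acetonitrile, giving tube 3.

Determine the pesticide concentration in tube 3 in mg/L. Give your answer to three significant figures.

Step 1: 10 μL + 990 μL = 1000 μL total → factor 1000/10 = 100
Step 2: 200 μL + 800 μL = 1000 μL total → factor 1000/200 = 5
Step 3: 50 μL + 4950 μL = 5000 μL total → factor 5000/50 = 100
Overall dilution factor = 100 × 5 × 100 = 50000
Final = 10.0 mg/mL / 50000 = 0.0002000 mg/mL = 0.200 mg/L

0.200 mg/L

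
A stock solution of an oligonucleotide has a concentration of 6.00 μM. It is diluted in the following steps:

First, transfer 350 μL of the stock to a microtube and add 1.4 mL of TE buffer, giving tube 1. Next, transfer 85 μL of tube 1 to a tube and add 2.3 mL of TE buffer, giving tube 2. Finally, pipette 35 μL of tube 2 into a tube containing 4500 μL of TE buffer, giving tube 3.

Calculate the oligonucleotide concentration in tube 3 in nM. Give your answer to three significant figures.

Step 1: 350 μL + 1.4 mL = 1750 μL total → factor 1750/350 = 5
Step 2: 85 μL + 2.3 mL = 2385 μL total → factor 2385/85 = 28.059
Step 3: 35 μL + 4500 μL = 4535 μL total → factor 4535/35 = 129.57
Dilution factor through tube 3 = 5 × 28.059 × 129.57 = 18178
[tube 3] = 6.00 μM / 18178 = 0.0003301 μM = 0.330 nM

0.330 nM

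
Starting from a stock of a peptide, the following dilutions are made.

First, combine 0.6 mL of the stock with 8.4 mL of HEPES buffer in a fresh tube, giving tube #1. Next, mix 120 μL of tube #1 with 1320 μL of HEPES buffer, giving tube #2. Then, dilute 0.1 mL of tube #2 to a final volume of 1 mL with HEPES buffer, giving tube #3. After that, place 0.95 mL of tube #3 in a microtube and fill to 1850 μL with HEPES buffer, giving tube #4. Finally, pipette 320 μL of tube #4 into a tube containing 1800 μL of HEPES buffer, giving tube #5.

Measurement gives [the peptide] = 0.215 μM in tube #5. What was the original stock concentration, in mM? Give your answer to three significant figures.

4.99 mM

Step 1: 0.6 mL + 8.4 mL = 9 mL total → factor 9/0.6 = 15
Step 2: 120 μL + 1320 μL = 1440 μL total → factor 1440/120 = 12
Step 3: 0.1 mL brought to 1 mL → factor 1/0.1 = 10
Step 4: 0.95 mL brought to 1850 μL → factor 1.85/0.95 = 1.9474
Step 5: 320 μL + 1800 μL = 2120 μL total → factor 2120/320 = 6.625
Overall dilution factor = 15 × 12 × 10 × 1.9474 × 6.625 = 23222
Stock = 0.215 μM × 23222 = 4993 μM = 4.99 mM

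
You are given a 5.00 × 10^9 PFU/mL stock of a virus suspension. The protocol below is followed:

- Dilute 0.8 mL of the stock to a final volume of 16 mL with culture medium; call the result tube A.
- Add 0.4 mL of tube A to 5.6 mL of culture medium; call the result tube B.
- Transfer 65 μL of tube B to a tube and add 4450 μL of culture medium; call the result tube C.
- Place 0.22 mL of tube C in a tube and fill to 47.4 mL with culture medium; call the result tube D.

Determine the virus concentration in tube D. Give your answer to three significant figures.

1.11 × 10^3 PFU/mL

Step 1: 0.8 mL brought to 16 mL → factor 16/0.8 = 20
Step 2: 0.4 mL + 5.6 mL = 6 mL total → factor 6/0.4 = 15
Step 3: 65 μL + 4450 μL = 4515 μL total → factor 4515/65 = 69.462
Step 4: 0.22 mL brought to 47.4 mL → factor 47.4/0.22 = 215.45
Overall dilution factor = 20 × 15 × 69.462 × 215.45 = 4.4897 × 10^6
Final = 5.00 × 10^9 PFU/mL / 4.4897 × 10^6 = 1.11 × 10^3 PFU/mL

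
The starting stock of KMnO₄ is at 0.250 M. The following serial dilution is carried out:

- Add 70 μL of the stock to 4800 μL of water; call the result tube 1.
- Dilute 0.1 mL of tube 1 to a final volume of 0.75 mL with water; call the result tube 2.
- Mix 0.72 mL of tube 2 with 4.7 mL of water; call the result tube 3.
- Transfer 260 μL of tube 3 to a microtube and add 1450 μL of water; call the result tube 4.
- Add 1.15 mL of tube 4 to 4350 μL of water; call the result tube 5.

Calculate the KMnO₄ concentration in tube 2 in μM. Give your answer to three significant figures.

Step 1: 70 μL + 4800 μL = 4870 μL total → factor 4870/70 = 69.571
Step 2: 0.1 mL brought to 0.75 mL → factor 0.75/0.1 = 7.5
Dilution factor through tube 2 = 69.571 × 7.5 = 521.79
[tube 2] = 0.250 M / 521.79 = 0.0004791 M = 479 μM

479 μM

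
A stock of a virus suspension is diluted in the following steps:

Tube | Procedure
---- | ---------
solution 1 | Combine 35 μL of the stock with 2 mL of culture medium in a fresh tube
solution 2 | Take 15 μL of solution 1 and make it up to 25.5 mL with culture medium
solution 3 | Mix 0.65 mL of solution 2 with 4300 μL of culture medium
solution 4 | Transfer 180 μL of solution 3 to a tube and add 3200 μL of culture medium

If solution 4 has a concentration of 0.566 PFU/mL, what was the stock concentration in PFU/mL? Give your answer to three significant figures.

8.00 × 10^6 PFU/mL

Step 1: 35 μL + 2 mL = 2035 μL total → factor 2035/35 = 58.143
Step 2: 15 μL brought to 25.5 mL → factor 25500/15 = 1700
Step 3: 0.65 mL + 4300 μL = 4.95 mL total → factor 4.95/0.65 = 7.6154
Step 4: 180 μL + 3200 μL = 3380 μL total → factor 3380/180 = 18.778
Overall dilution factor = 58.143 × 1700 × 7.6154 × 18.778 = 1.4135 × 10^7
Stock = 0.566 PFU/mL × 1.4135 × 10^7 = 8.00 × 10^6 PFU/mL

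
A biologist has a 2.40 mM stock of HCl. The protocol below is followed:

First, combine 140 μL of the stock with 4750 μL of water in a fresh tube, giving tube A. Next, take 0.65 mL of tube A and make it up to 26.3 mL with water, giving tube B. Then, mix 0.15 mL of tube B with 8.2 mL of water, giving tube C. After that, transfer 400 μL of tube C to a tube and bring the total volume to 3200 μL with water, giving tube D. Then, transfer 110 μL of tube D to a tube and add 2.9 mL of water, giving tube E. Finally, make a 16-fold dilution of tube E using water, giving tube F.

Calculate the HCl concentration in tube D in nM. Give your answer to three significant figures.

Step 1: 140 μL + 4750 μL = 4890 μL total → factor 4890/140 = 34.929
Step 2: 0.65 mL brought to 26.3 mL → factor 26.3/0.65 = 40.462
Step 3: 0.15 mL + 8.2 mL = 8.35 mL total → factor 8.35/0.15 = 55.667
Step 4: 400 μL brought to 3200 μL → factor 3200/400 = 8
Dilution factor through tube D = 34.929 × 40.462 × 55.667 × 8 = 6.2937 × 10^5
[tube D] = 2.40 mM / 6.2937 × 10^5 = 3.813 × 10^-6 mM = 3.81 nM

3.81 nM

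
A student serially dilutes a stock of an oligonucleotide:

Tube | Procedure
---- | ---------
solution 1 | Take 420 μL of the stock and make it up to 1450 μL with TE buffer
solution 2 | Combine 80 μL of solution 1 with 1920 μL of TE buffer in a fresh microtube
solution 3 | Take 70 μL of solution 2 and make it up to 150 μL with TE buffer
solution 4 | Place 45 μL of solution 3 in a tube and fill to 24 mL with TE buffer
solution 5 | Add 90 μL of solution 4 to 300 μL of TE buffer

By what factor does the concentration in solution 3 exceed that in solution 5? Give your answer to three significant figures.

Step 1: 420 μL brought to 1450 μL → factor 1450/420 = 3.4524
Step 2: 80 μL + 1920 μL = 2000 μL total → factor 2000/80 = 25
Step 3: 70 μL brought to 150 μL → factor 150/70 = 2.1429
Step 4: 45 μL brought to 24 mL → factor 24000/45 = 533.33
Step 5: 90 μL + 300 μL = 390 μL total → factor 390/90 = 4.3333
Dilution factor to solution 3 = 184.95; to solution 5 = 4.2744 × 10^5
[solution 3]/[solution 5] = (factor to solution 5)/(factor to solution 3) = 4.2744 × 10^5/184.95 = 2.31 × 10^3

2.31 × 10^3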